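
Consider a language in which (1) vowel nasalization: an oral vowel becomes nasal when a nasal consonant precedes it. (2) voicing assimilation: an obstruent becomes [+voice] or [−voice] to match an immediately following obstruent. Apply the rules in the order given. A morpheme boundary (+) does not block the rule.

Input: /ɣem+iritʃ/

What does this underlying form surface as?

[ɣem+ĩritʃ]

Rule 1: /i/ after nasal /m/ → [ĩ]
After rule 1: ɣem+ĩritʃ
Rule 2: no segment meets the rule's conditions; no change.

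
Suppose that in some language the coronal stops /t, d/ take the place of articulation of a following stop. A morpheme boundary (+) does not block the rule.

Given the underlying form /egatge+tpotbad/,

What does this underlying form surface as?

[egakge+ppopbad]

/t/ before /g/ (velar) → [k]
/t/ before /p/ (labial) → [p]
/t/ before /b/ (labial) → [p]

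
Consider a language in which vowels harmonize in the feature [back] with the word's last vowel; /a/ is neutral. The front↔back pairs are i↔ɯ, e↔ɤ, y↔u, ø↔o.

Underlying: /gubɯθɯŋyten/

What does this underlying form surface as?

/u/ harmonizes with /e/ ([-back]) → [y]
/ɯ/ harmonizes with /e/ ([-back]) → [i]
/ɯ/ harmonizes with /e/ ([-back]) → [i]

[gybiθiŋyten]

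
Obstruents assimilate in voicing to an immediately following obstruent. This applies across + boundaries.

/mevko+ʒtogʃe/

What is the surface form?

[mefko+ʃtokʃe]

/v/ before /k/ (voiceless) → [f]
/ʒ/ before /t/ (voiceless) → [ʃ]
/g/ before /ʃ/ (voiceless) → [k]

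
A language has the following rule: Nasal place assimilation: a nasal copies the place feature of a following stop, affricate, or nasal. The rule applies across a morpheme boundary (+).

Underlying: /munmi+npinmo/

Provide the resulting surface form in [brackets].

[mummi+mpimmo]

/n/ before /m/ (labial) → [m]
/n/ before /p/ (labial) → [m]
/n/ before /m/ (labial) → [m]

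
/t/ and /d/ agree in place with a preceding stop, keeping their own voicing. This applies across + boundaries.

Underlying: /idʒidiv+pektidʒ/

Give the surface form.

/t/ after /k/ (velar) → [k]

[idʒidiv+pekkidʒ]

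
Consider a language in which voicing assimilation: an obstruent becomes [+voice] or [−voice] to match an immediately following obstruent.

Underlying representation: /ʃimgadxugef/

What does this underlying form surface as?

/d/ before /x/ (voiceless) → [t]

[ʃimgatxugef]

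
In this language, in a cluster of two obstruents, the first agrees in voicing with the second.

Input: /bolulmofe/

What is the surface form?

[bolulmofe]

no segment meets the rule's conditions; no change.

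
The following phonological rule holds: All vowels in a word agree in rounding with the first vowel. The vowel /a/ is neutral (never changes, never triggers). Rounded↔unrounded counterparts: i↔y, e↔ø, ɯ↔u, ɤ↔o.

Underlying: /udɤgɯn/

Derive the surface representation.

/ɤ/ harmonizes with /u/ ([+round]) → [o]
/ɯ/ harmonizes with /u/ ([+round]) → [u]

[udogun]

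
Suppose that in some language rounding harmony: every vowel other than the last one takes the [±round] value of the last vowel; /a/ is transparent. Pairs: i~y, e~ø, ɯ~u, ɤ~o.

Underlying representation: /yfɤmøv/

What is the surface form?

/ɤ/ harmonizes with /ø/ ([+round]) → [o]

[yfomøv]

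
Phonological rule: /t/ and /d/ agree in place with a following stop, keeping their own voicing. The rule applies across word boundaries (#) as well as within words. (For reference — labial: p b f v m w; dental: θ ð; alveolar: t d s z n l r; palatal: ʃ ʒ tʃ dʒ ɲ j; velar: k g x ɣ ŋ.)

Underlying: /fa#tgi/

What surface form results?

[fa#kgi]

/t/ before /g/ (velar) → [k]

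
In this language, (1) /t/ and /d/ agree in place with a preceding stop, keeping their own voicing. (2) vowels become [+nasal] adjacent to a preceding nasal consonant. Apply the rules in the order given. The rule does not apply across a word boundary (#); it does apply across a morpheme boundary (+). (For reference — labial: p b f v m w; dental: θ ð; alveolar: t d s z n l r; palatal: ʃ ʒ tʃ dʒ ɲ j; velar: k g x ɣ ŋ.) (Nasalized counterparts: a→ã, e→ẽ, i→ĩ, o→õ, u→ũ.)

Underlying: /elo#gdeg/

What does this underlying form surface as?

[elo#ggeg]

Rule 1: /d/ after /g/ (velar) → [g]
After rule 1: elo#ggeg
Rule 2: no segment meets the rule's conditions; no change.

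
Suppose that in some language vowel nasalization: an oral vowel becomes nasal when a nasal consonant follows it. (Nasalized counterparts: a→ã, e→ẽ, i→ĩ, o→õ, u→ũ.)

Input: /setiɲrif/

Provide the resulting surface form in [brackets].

/i/ before nasal /ɲ/ → [ĩ]

[setĩɲrif]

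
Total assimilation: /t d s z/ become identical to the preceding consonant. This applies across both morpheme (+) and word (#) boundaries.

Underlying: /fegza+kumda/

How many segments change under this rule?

2

/z/ after /g/ → [g] (total assimilation)
/d/ after /m/ → [m] (total assimilation)
2 segments change.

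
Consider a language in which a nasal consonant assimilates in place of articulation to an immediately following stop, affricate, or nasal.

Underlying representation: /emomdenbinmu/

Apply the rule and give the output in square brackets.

/m/ before /d/ (alveolar) → [n]
/n/ before /b/ (labial) → [m]
/n/ before /m/ (labial) → [m]

[emondembimmu]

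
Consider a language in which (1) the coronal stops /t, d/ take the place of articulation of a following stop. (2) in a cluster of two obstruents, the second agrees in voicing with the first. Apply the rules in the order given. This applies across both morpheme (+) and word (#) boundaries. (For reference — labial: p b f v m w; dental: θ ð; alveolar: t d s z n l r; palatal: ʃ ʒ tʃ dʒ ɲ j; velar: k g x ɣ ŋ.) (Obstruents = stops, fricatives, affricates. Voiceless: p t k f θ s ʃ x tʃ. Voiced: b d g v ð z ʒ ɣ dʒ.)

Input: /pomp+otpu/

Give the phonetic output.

[pomp+oppu]

Rule 1: /t/ before /p/ (labial) → [p]
After rule 1: pomp+oppu
Rule 2: no segment meets the rule's conditions; no change.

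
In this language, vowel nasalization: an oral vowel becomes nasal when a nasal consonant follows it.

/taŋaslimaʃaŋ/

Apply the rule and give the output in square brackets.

/a/ before nasal /ŋ/ → [ã]
/i/ before nasal /m/ → [ĩ]
/a/ before nasal /ŋ/ → [ã]

[tãŋaslĩmaʃãŋ]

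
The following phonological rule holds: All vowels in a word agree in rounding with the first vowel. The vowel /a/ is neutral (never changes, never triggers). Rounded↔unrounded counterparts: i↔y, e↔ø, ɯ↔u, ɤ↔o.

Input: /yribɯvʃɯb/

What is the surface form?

/i/ harmonizes with /y/ ([+round]) → [y]
/ɯ/ harmonizes with /y/ ([+round]) → [u]
/ɯ/ harmonizes with /y/ ([+round]) → [u]

[yrybuvʃub]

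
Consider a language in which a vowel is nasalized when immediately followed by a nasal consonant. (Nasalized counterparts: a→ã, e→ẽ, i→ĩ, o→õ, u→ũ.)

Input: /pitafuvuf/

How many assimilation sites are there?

0

No segment meets the rule's conditions.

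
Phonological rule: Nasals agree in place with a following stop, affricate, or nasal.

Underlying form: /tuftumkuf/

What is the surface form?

/m/ before /k/ (velar) → [ŋ]

[tuftuŋkuf]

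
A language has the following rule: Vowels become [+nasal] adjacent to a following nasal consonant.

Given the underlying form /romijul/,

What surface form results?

/o/ before nasal /m/ → [õ]

[rõmijul]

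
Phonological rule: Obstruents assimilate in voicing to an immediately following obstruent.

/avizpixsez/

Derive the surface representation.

/z/ before /p/ (voiceless) → [s]

[avispixsez]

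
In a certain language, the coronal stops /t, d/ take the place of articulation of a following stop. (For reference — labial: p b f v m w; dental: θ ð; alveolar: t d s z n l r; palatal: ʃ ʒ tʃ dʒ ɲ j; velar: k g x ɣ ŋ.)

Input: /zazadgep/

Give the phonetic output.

[zazaggep]

/d/ before /g/ (velar) → [g]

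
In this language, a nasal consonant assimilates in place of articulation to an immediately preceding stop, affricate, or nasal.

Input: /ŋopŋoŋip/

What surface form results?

[ŋopmoŋip]

/ŋ/ after /p/ (labial) → [m]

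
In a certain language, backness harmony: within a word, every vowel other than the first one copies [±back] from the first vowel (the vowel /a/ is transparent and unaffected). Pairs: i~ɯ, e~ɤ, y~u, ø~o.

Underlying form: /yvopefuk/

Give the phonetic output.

/o/ harmonizes with /y/ ([-back]) → [ø]
/u/ harmonizes with /y/ ([-back]) → [y]

[yvøpefyk]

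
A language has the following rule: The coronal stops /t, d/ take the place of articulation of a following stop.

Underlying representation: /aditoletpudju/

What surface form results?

/t/ before /p/ (labial) → [p]

[aditoleppudju]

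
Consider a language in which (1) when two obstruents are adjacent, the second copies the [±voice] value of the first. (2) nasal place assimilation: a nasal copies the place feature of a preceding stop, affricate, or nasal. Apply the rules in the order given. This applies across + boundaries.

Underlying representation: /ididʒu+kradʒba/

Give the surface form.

Rule 1: no segment meets the rule's conditions; no change.
After rule 1: ididʒu+kradʒba
Rule 2: no segment meets the rule's conditions; no change.

[ididʒu+kradʒba]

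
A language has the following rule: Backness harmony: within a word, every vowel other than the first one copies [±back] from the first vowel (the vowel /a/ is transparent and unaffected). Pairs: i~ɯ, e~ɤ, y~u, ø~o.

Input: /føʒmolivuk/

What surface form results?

/o/ harmonizes with /ø/ ([-back]) → [ø]
/u/ harmonizes with /ø/ ([-back]) → [y]

[føʒmølivyk]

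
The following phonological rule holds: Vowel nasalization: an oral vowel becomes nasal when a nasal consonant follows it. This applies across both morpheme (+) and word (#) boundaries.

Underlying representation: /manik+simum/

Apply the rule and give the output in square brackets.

[mãnik+sĩmũm]

/a/ before nasal /n/ → [ã]
/i/ before nasal /m/ → [ĩ]
/u/ before nasal /m/ → [ũ]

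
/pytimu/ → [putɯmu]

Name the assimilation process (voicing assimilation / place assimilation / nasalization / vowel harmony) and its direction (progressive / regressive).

/y/→[u] /i/→[ɯ].
Vowels agree with the last vowel, so the harmony is regressive.

vowel harmony, regressive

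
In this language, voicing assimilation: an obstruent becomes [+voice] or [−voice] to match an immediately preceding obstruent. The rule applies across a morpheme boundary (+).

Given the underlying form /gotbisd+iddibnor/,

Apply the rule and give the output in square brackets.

/b/ after /t/ (voiceless) → [p]
/d/ after /s/ (voiceless) → [t]

[gotpist+iddibnor]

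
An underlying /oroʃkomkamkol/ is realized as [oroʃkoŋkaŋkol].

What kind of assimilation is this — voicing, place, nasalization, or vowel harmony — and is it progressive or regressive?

place assimilation, regressive

/m/→[ŋ] /m/→[ŋ].
Each target copies a feature from the following segment, so the direction is regressive.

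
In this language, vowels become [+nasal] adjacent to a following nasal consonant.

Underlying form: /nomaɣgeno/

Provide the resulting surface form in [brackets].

[nõmaɣgẽno]

/o/ before nasal /m/ → [õ]
/e/ before nasal /n/ → [ẽ]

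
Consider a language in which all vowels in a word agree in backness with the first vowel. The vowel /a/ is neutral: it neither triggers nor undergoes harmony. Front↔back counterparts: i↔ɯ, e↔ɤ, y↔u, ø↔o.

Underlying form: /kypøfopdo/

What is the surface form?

[kypøføpdø]

/o/ harmonizes with /y/ ([-back]) → [ø]
/o/ harmonizes with /y/ ([-back]) → [ø]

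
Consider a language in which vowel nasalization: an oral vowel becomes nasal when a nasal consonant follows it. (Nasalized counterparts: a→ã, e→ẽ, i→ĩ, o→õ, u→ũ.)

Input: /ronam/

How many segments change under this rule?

2

/o/ before nasal /n/ → [õ]
/a/ before nasal /m/ → [ã]
2 segments change.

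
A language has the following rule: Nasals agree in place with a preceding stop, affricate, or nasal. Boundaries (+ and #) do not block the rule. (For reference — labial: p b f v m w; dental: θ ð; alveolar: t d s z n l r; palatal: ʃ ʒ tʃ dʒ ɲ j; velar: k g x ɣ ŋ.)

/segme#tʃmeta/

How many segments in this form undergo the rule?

2

/m/ after /g/ (velar) → [ŋ]
/m/ after /tʃ/ (palatal) → [ɲ]
2 segments change.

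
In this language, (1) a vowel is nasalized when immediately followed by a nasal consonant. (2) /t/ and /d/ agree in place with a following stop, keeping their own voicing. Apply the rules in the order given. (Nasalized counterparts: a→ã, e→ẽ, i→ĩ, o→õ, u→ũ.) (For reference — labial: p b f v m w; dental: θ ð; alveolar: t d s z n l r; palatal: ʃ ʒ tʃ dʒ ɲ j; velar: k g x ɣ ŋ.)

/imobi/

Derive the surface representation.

Rule 1: /i/ before nasal /m/ → [ĩ]
After rule 1: ĩmobi
Rule 2: no segment meets the rule's conditions; no change.

[ĩmobi]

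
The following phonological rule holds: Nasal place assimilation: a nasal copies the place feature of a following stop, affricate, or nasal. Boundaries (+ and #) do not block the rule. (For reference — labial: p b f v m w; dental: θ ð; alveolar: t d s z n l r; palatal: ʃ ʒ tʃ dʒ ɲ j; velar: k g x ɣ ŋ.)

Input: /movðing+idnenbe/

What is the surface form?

[movðiŋg+idnembe]

/n/ before /g/ (velar) → [ŋ]
/n/ before /b/ (labial) → [m]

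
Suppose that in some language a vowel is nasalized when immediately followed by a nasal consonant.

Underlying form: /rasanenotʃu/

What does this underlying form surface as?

/a/ before nasal /n/ → [ã]
/e/ before nasal /n/ → [ẽ]

[rasãnẽnotʃu]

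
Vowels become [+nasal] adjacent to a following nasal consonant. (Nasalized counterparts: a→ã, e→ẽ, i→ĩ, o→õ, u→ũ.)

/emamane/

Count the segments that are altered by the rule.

/e/ before nasal /m/ → [ẽ]
/a/ before nasal /m/ → [ã]
/a/ before nasal /n/ → [ã]
3 segments change.

3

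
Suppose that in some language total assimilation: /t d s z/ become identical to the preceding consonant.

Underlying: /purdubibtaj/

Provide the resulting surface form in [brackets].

[purrubibbaj]

/d/ after /r/ → [r] (total assimilation)
/t/ after /b/ → [b] (total assimilation)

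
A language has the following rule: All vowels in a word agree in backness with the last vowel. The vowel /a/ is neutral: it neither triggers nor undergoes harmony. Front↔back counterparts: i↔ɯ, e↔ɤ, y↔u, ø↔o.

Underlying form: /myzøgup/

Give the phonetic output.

/y/ harmonizes with /u/ ([+back]) → [u]
/ø/ harmonizes with /u/ ([+back]) → [o]

[muzogup]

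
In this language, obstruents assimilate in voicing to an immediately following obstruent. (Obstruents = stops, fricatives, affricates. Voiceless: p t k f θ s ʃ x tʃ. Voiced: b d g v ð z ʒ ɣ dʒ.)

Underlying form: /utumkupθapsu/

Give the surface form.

no segment meets the rule's conditions; no change.

[utumkupθapsu]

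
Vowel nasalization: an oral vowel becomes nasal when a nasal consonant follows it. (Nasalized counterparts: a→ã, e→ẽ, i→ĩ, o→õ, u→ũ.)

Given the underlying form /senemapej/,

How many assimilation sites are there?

2

/e/ before nasal /n/ → [ẽ]
/e/ before nasal /m/ → [ẽ]
2 segments change.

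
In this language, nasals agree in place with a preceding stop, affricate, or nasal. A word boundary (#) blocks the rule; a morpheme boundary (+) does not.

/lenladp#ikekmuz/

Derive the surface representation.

[lenladp#ikekŋuz]

/m/ after /k/ (velar) → [ŋ]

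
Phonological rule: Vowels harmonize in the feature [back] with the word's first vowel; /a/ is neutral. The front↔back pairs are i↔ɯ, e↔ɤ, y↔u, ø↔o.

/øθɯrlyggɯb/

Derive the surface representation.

[øθirlyggib]

/ɯ/ harmonizes with /ø/ ([-back]) → [i]
/ɯ/ harmonizes with /ø/ ([-back]) → [i]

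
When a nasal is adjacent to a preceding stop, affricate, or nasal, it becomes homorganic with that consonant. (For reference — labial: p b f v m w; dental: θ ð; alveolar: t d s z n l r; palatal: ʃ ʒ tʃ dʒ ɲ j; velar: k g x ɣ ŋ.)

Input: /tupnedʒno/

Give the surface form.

/n/ after /p/ (labial) → [m]
/n/ after /dʒ/ (palatal) → [ɲ]

[tupmedʒɲo]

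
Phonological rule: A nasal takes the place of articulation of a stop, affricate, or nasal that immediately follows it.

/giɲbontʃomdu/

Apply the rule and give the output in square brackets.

/ɲ/ before /b/ (labial) → [m]
/n/ before /tʃ/ (palatal) → [ɲ]
/m/ before /d/ (alveolar) → [n]

[gimboɲtʃondu]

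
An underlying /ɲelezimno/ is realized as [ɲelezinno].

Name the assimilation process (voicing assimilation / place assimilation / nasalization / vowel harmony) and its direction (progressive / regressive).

/m/→[n].
Each target copies a feature from the following segment, so the direction is regressive.

place assimilation, regressive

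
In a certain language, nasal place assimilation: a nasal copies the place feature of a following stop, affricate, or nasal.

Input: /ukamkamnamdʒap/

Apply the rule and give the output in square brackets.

/m/ before /k/ (velar) → [ŋ]
/m/ before /n/ (alveolar) → [n]
/m/ before /dʒ/ (palatal) → [ɲ]

[ukaŋkannaɲdʒap]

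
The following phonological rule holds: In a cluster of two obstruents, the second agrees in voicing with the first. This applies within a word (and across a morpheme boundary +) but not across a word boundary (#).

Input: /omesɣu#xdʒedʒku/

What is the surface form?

/ɣ/ after /s/ (voiceless) → [x]
/dʒ/ after /x/ (voiceless) → [tʃ]
/k/ after /dʒ/ (voiced) → [g]

[omesxu#xtʃedʒgu]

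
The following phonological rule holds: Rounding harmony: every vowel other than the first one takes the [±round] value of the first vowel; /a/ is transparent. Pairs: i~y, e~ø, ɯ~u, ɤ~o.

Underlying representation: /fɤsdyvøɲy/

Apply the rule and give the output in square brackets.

/y/ harmonizes with /ɤ/ ([-round]) → [i]
/ø/ harmonizes with /ɤ/ ([-round]) → [e]
/y/ harmonizes with /ɤ/ ([-round]) → [i]

[fɤsdiveɲi]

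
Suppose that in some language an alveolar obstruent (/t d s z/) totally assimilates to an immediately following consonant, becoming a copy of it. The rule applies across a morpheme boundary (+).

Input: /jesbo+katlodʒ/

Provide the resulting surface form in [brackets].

[jebbo+kallodʒ]

/s/ before /b/ → [b] (total assimilation)
/t/ before /l/ → [l] (total assimilation)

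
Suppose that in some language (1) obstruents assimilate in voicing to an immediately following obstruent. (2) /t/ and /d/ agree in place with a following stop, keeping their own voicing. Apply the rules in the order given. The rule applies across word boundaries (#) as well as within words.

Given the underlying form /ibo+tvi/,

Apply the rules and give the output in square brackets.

[ibo+dvi]

Rule 1: /t/ before /v/ (voiced) → [d]
After rule 1: ibo+dvi
Rule 2: no segment meets the rule's conditions; no change.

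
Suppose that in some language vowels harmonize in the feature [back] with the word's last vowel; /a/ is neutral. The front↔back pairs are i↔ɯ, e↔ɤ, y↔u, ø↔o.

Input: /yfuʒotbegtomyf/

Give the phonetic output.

/u/ harmonizes with /y/ ([-back]) → [y]
/o/ harmonizes with /y/ ([-back]) → [ø]
/o/ harmonizes with /y/ ([-back]) → [ø]

[yfyʒøtbegtømyf]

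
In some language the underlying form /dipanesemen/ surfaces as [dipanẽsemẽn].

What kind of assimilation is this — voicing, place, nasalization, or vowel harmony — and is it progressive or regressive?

/e/→[ẽ] /e/→[ẽ].
Each target copies a feature from the preceding segment, so the direction is progressive.

nasalization, progressive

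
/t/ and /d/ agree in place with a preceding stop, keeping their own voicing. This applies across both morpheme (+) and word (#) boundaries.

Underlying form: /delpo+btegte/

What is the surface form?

[delpo+bpegke]

/t/ after /b/ (labial) → [p]
/t/ after /g/ (velar) → [k]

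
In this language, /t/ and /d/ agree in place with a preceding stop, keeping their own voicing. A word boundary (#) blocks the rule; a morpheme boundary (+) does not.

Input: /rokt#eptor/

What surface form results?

/t/ after /k/ (velar) → [k]
/t/ after /p/ (labial) → [p]

[rokk#eppor]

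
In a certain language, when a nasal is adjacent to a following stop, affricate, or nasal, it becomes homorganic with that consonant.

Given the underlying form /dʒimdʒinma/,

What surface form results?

/m/ before /dʒ/ (palatal) → [ɲ]
/n/ before /m/ (labial) → [m]

[dʒiɲdʒimma]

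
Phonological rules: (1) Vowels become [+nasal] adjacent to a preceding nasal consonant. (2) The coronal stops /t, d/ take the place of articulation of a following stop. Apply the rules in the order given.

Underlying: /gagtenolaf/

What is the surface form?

Rule 1: /o/ after nasal /n/ → [õ]
After rule 1: gagtenõlaf
Rule 2: no segment meets the rule's conditions; no change.

[gagtenõlaf]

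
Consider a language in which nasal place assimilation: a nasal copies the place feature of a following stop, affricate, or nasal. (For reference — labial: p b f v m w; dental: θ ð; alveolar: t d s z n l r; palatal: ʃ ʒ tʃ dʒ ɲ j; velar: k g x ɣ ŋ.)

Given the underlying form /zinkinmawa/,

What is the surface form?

/n/ before /k/ (velar) → [ŋ]
/n/ before /m/ (labial) → [m]

[ziŋkimmawa]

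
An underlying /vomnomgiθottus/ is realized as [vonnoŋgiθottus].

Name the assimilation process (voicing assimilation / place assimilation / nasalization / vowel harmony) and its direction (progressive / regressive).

place assimilation, regressive

/m/→[n] /m/→[ŋ].
Each target copies a feature from the following segment, so the direction is regressive.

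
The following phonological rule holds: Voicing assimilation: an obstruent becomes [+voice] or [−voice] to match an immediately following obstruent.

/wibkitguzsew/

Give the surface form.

/b/ before /k/ (voiceless) → [p]
/t/ before /g/ (voiced) → [d]
/z/ before /s/ (voiceless) → [s]

[wipkidgussew]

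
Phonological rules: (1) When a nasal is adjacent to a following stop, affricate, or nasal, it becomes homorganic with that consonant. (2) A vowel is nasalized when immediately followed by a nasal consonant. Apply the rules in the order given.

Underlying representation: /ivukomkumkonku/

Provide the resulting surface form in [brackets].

Rule 1: /m/ before /k/ (velar) → [ŋ]
Rule 1: /m/ before /k/ (velar) → [ŋ]
Rule 1: /n/ before /k/ (velar) → [ŋ]
After rule 1: ivukoŋkuŋkoŋku
Rule 2: /o/ before nasal /ŋ/ → [õ]
Rule 2: /u/ before nasal /ŋ/ → [ũ]
Rule 2: /o/ before nasal /ŋ/ → [õ]

[ivukõŋkũŋkõŋku]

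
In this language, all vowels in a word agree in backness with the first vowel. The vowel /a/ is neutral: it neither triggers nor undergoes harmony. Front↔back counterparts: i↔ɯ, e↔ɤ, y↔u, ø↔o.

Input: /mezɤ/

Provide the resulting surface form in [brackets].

/ɤ/ harmonizes with /e/ ([-back]) → [e]

[meze]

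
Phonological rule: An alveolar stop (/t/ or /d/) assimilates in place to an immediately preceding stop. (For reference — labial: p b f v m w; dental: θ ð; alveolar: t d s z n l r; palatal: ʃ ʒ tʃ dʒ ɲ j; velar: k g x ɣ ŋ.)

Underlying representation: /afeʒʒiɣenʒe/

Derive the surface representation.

[afeʒʒiɣenʒe]

no segment meets the rule's conditions; no change.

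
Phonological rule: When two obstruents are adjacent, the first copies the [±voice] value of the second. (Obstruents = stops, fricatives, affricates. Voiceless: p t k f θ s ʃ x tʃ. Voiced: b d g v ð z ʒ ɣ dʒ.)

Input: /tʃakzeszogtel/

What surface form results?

/k/ before /z/ (voiced) → [g]
/s/ before /z/ (voiced) → [z]
/g/ before /t/ (voiceless) → [k]

[tʃagzezzoktel]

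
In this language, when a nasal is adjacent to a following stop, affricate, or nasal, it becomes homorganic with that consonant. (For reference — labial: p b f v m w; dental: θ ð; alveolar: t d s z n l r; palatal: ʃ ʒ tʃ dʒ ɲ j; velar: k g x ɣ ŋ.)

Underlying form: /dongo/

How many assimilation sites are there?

1

/n/ before /g/ (velar) → [ŋ]
1 segment changes.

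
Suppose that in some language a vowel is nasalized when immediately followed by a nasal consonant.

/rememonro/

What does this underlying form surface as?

[rẽmẽmõnro]

/e/ before nasal /m/ → [ẽ]
/e/ before nasal /m/ → [ẽ]
/o/ before nasal /n/ → [õ]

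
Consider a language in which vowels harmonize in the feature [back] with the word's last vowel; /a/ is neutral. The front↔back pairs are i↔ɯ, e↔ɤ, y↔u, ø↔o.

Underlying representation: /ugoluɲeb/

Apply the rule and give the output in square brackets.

/u/ harmonizes with /e/ ([-back]) → [y]
/o/ harmonizes with /e/ ([-back]) → [ø]
/u/ harmonizes with /e/ ([-back]) → [y]

[ygølyɲeb]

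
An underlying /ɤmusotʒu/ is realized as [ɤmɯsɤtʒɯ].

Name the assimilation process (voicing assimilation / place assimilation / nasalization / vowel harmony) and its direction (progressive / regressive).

vowel harmony, progressive

/u/→[ɯ] /o/→[ɤ] /u/→[ɯ].
Vowels agree with the first vowel, so the harmony is progressive.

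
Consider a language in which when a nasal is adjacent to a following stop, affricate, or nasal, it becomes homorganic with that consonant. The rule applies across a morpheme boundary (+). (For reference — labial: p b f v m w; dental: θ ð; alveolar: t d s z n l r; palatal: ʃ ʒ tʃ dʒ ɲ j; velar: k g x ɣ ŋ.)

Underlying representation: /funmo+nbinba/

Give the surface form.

[fummo+mbimba]

/n/ before /m/ (labial) → [m]
/n/ before /b/ (labial) → [m]
/n/ before /b/ (labial) → [m]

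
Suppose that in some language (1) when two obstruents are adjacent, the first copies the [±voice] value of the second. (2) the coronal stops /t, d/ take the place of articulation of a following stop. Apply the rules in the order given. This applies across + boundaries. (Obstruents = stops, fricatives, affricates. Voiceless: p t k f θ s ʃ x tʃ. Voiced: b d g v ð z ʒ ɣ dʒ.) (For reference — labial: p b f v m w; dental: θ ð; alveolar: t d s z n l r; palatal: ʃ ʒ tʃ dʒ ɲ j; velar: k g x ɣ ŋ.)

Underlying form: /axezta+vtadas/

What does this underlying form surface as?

[axesta+ftadas]

Rule 1: /z/ before /t/ (voiceless) → [s]
Rule 1: /v/ before /t/ (voiceless) → [f]
After rule 1: axesta+ftadas
Rule 2: no segment meets the rule's conditions; no change.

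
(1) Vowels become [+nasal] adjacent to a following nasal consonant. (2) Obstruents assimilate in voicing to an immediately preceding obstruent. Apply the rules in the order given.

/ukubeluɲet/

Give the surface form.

Rule 1: /u/ before nasal /ɲ/ → [ũ]
After rule 1: ukubelũɲet
Rule 2: no segment meets the rule's conditions; no change.

[ukubelũɲet]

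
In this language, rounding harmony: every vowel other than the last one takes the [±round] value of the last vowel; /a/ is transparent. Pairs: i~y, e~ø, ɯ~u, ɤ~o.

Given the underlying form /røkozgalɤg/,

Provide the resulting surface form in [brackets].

/ø/ harmonizes with /ɤ/ ([-round]) → [e]
/o/ harmonizes with /ɤ/ ([-round]) → [ɤ]

[rekɤzgalɤg]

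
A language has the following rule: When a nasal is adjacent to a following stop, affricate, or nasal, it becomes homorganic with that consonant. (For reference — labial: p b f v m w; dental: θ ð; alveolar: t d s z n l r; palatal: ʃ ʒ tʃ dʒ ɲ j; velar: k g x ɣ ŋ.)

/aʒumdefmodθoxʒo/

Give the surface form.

[aʒundefmodθoxʒo]

/m/ before /d/ (alveolar) → [n]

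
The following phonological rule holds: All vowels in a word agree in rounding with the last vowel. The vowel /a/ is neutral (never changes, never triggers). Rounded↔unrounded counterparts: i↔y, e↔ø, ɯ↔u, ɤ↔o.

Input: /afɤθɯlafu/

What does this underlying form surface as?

[afoθulafu]

/ɤ/ harmonizes with /u/ ([+round]) → [o]
/ɯ/ harmonizes with /u/ ([+round]) → [u]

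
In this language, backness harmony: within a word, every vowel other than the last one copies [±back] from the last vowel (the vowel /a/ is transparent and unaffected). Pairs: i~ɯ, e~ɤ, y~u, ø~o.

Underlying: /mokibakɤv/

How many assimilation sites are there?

/i/ harmonizes with /ɤ/ ([+back]) → [ɯ]
1 segment changes.

1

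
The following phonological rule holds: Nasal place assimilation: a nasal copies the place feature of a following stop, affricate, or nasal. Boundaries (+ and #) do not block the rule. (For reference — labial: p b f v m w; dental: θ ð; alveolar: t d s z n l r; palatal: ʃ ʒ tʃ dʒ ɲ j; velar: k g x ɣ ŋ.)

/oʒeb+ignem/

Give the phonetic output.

no segment meets the rule's conditions; no change.

[oʒeb+ignem]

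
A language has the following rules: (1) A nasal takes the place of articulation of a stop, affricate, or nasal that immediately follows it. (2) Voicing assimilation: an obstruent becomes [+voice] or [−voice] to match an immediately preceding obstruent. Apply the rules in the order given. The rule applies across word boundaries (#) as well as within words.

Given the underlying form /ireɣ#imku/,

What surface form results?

[ireɣ#iŋku]

Rule 1: /m/ before /k/ (velar) → [ŋ]
After rule 1: ireɣ#iŋku
Rule 2: no segment meets the rule's conditions; no change.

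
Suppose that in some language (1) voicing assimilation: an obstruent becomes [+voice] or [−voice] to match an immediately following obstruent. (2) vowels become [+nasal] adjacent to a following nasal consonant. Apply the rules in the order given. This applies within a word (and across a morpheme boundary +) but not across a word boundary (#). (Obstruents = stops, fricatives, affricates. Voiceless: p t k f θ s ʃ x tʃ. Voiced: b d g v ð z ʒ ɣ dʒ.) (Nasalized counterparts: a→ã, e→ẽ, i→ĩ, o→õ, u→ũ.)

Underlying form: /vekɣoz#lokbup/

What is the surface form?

[vegɣoz#logbup]

Rule 1: /k/ before /ɣ/ (voiced) → [g]
Rule 1: /k/ before /b/ (voiced) → [g]
After rule 1: vegɣoz#logbup
Rule 2: no segment meets the rule's conditions; no change.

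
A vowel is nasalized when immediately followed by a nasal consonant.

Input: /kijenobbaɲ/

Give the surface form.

[kijẽnobbãɲ]

/e/ before nasal /n/ → [ẽ]
/a/ before nasal /ɲ/ → [ã]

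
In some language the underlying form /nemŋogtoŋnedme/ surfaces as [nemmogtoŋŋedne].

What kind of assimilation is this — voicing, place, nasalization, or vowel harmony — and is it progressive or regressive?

/ŋ/→[m] /n/→[ŋ] /m/→[n].
Each target copies a feature from the preceding segment, so the direction is progressive.

place assimilation, progressive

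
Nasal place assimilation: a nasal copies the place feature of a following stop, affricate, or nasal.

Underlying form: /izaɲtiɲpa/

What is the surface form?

/ɲ/ before /t/ (alveolar) → [n]
/ɲ/ before /p/ (labial) → [m]

[izantimpa]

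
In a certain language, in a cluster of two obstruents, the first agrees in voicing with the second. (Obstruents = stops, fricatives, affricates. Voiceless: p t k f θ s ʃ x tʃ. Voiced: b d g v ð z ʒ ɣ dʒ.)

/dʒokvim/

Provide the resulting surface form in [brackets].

/k/ before /v/ (voiced) → [g]

[dʒogvim]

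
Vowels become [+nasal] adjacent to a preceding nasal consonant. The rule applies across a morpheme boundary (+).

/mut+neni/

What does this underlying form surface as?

[mũt+nẽnĩ]

/u/ after nasal /m/ → [ũ]
/e/ after nasal /n/ → [ẽ]
/i/ after nasal /n/ → [ĩ]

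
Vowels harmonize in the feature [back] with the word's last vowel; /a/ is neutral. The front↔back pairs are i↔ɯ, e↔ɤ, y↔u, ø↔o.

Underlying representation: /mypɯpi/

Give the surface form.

/ɯ/ harmonizes with /i/ ([-back]) → [i]

[mypipi]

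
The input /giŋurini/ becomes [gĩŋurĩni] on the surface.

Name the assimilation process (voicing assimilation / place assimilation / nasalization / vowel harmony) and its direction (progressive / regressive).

/i/→[ĩ] /i/→[ĩ].
Each target copies a feature from the following segment, so the direction is regressive.

nasalization, regressive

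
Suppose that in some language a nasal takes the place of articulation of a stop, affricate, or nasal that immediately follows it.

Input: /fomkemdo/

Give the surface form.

/m/ before /k/ (velar) → [ŋ]
/m/ before /d/ (alveolar) → [n]

[foŋkendo]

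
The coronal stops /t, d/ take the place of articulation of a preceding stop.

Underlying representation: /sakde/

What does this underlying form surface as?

[sakge]

/d/ after /k/ (velar) → [g]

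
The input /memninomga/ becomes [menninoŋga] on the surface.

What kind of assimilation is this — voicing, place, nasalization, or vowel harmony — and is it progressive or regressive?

/m/→[n] /m/→[ŋ].
Each target copies a feature from the following segment, so the direction is regressive.

place assimilation, regressive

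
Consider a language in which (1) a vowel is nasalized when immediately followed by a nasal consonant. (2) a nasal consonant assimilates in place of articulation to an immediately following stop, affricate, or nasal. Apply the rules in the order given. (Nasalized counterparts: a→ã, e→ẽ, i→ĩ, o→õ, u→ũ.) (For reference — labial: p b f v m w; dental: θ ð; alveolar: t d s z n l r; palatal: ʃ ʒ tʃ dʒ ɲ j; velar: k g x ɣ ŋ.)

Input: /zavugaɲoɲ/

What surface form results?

Rule 1: /a/ before nasal /ɲ/ → [ã]
Rule 1: /o/ before nasal /ɲ/ → [õ]
After rule 1: zavugãɲõɲ
Rule 2: no segment meets the rule's conditions; no change.

[zavugãɲõɲ]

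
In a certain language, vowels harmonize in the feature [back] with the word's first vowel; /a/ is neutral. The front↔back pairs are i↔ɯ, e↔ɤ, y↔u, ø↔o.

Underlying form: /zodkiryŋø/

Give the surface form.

/i/ harmonizes with /o/ ([+back]) → [ɯ]
/y/ harmonizes with /o/ ([+back]) → [u]
/ø/ harmonizes with /o/ ([+back]) → [o]

[zodkɯruŋo]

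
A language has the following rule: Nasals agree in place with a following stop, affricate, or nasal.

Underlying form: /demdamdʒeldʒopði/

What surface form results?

[dendaɲdʒeldʒopði]

/m/ before /d/ (alveolar) → [n]
/m/ before /dʒ/ (palatal) → [ɲ]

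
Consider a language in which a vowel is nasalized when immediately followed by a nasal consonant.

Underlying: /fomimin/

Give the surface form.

[fõmĩmĩn]

/o/ before nasal /m/ → [õ]
/i/ before nasal /m/ → [ĩ]
/i/ before nasal /n/ → [ĩ]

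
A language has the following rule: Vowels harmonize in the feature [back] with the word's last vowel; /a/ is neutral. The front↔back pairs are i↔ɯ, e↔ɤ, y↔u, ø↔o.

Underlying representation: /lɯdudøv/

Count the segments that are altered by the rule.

2

/ɯ/ harmonizes with /ø/ ([-back]) → [i]
/u/ harmonizes with /ø/ ([-back]) → [y]
2 segments change.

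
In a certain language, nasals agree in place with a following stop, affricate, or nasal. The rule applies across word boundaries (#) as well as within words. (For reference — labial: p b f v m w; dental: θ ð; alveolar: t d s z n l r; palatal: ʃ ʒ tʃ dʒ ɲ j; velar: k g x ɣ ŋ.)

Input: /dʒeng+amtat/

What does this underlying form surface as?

[dʒeŋg+antat]

/n/ before /g/ (velar) → [ŋ]
/m/ before /t/ (alveolar) → [n]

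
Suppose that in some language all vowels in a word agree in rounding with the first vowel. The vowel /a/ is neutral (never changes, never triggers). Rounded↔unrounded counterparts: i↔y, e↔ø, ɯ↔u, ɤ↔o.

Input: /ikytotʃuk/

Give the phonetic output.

/y/ harmonizes with /i/ ([-round]) → [i]
/o/ harmonizes with /i/ ([-round]) → [ɤ]
/u/ harmonizes with /i/ ([-round]) → [ɯ]

[ikitɤtʃɯk]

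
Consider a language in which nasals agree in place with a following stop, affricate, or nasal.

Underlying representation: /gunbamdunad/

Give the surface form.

[gumbandunad]

/n/ before /b/ (labial) → [m]
/m/ before /d/ (alveolar) → [n]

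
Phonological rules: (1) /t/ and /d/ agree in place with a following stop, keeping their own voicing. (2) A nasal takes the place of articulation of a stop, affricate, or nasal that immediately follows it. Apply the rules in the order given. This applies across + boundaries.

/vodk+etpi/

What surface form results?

[vogk+eppi]

Rule 1: /d/ before /k/ (velar) → [g]
Rule 1: /t/ before /p/ (labial) → [p]
After rule 1: vogk+eppi
Rule 2: no segment meets the rule's conditions; no change.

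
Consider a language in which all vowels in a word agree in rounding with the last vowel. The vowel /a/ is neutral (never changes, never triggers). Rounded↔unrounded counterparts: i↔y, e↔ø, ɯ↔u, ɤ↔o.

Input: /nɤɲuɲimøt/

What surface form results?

/ɤ/ harmonizes with /ø/ ([+round]) → [o]
/i/ harmonizes with /ø/ ([+round]) → [y]

[noɲuɲymøt]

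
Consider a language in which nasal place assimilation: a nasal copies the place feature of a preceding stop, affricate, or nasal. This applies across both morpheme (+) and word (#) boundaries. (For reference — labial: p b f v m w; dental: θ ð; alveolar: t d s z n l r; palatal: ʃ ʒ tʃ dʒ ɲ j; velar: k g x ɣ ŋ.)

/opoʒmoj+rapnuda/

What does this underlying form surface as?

/n/ after /p/ (labial) → [m]

[opoʒmoj+rapmuda]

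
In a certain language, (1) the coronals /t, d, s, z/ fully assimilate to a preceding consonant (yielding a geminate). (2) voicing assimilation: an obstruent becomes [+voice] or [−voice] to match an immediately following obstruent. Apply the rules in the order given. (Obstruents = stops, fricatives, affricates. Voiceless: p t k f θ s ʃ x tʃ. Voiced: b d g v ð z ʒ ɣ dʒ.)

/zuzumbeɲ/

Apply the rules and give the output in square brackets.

Rule 1: no segment meets the rule's conditions; no change.
After rule 1: zuzumbeɲ
Rule 2: no segment meets the rule's conditions; no change.

[zuzumbeɲ]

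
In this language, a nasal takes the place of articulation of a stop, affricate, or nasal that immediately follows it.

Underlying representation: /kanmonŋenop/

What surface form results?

[kammoŋŋenop]

/n/ before /m/ (labial) → [m]
/n/ before /ŋ/ (velar) → [ŋ]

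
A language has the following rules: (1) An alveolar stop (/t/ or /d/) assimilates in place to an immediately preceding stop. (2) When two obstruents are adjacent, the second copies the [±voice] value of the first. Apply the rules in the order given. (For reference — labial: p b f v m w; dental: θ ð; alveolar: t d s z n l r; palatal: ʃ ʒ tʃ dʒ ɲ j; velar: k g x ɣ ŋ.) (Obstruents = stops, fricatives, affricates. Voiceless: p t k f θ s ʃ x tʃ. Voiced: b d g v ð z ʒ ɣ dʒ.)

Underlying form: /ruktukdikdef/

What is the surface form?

Rule 1: /t/ after /k/ (velar) → [k]
Rule 1: /d/ after /k/ (velar) → [g]
Rule 1: /d/ after /k/ (velar) → [g]
After rule 1: rukkukgikgef
Rule 2: /g/ after /k/ (voiceless) → [k]
Rule 2: /g/ after /k/ (voiceless) → [k]

[rukkukkikkef]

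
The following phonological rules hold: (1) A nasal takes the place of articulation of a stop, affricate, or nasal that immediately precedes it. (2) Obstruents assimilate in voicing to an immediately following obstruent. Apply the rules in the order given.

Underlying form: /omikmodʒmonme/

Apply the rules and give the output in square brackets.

Rule 1: /m/ after /k/ (velar) → [ŋ]
Rule 1: /m/ after /dʒ/ (palatal) → [ɲ]
Rule 1: /m/ after /n/ (alveolar) → [n]
After rule 1: omikŋodʒɲonne
Rule 2: no segment meets the rule's conditions; no change.

[omikŋodʒɲonne]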